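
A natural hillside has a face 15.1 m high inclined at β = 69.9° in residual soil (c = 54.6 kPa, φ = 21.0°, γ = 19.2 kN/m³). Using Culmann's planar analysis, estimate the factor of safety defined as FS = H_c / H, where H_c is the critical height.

FS = 1.93

H_c = (4c/γ) · sinβ cosφ / [1 − cos(β − φ)]
    = (4·54.6/19.2) · sin69.9°·cos21.0° / [1 − cos48.9°]
    = 11.375 · 0.8767 / 0.3426 = 29.11 m
FS = H_c / H = 29.11 / 15.1 = 1.928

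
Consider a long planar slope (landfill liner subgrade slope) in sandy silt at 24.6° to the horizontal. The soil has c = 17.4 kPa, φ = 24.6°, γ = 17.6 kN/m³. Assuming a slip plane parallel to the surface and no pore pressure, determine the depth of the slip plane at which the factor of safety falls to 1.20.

Setting FS = 1.20 in FS = [c + γz cos²β tanφ] / [γz sinβ cosβ] and solving for z:
z = c / [γ cosβ (FS·sinβ − cosβ·tanφ)]
  = 17.4 / [17.6·cos24.6°·(1.20·sin24.6° − cos24.6°·tan24.6°)]
  = 17.4 / [17.6·0.9092·(1.20·0.4163 − 0.9092·0.4578)]
  = 17.4 / 1.3323 = 13.060 m

z = 13.06 m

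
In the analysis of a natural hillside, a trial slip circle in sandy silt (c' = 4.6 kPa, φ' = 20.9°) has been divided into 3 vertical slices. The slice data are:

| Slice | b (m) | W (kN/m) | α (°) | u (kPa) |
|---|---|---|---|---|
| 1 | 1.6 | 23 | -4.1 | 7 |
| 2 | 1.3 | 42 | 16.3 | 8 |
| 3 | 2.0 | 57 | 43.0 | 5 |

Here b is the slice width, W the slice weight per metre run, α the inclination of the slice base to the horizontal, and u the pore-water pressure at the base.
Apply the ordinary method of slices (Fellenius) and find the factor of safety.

FS = 1.07

Ordinary method of slices: FS = Σ[c'·Δl_i + (W_i cosα_i − u_i·Δl_i)·tanφ'] / Σ W_i sinα_i, with Δl_i = b_i / cosα_i.
Slice 1: Δl = 1.6/cos(-4.1°) = 1.604 m; N'_1 = 23·cos(-4.1°) − 7·1.604 = 11.7; c'Δl = 7.38; W sinα = -1.6
Slice 2: Δl = 1.3/cos16.3° = 1.354 m; N'_2 = 42·cos16.3° − 8·1.354 = 29.5; c'Δl = 6.23; W sinα = 11.8
Slice 3: Δl = 2.0/cos43.0° = 2.735 m; N'_3 = 57·cos43.0° − 5·2.735 = 28.0; c'Δl = 12.58; W sinα = 38.9
Σc'Δl = 26.2 kN/m; ΣN' = 69.2 kN/m; ΣW sinα = 49.0 kN/m
Resisting = 26.2 + 69.2·tan20.9° = 26.2 + 26.4 = 52.6 kN/m
FS = 52.6 / 49.0 = 1.073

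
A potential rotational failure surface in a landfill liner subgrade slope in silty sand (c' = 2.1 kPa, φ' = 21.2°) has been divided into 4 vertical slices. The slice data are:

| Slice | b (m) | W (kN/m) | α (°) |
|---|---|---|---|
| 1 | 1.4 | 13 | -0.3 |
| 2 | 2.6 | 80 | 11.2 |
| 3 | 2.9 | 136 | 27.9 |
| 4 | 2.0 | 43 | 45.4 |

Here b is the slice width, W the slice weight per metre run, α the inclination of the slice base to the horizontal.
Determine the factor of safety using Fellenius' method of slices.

Ordinary method of slices: FS = Σ[c'·Δl_i + (W_i cosα_i)·tanφ'] / Σ W_i sinα_i, with Δl_i = b_i / cosα_i.
Slice 1: Δl = 1.4/cos(-0.3°) = 1.400 m; N'_1 = 13·cos(-0.3°) = 13.0; c'Δl = 2.94; W sinα = -0.1
Slice 2: Δl = 2.6/cos11.2° = 2.650 m; N'_2 = 80·cos11.2° = 78.5; c'Δl = 5.57; W sinα = 15.5
Slice 3: Δl = 2.9/cos27.9° = 3.281 m; N'_3 = 136·cos27.9° = 120.2; c'Δl = 6.89; W sinα = 63.6
Slice 4: Δl = 2.0/cos45.4° = 2.848 m; N'_4 = 43·cos45.4° = 30.2; c'Δl = 5.98; W sinα = 30.6
Σc'Δl = 21.4 kN/m; ΣN' = 241.9 kN/m; ΣW sinα = 109.7 kN/m
Resisting = 21.4 + 241.9·tan21.2° = 21.4 + 93.8 = 115.2 kN/m
FS = 115.2 / 109.7 = 1.050

FS = 1.05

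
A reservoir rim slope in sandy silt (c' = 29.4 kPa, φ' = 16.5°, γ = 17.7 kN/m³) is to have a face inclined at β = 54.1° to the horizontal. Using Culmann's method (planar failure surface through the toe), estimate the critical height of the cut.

Culmann's analysis gives the critical failure plane at α_cr = (β + φ')/2 = (54.1 + 16.5)/2 = 35.3°, and the critical height
H_c = (4c'/γ) · sinβ cosφ' / [1 − cos(β − φ')]
    = (4·29.4/17.7) · sin54.1°·cos16.5° / [1 − cos(37.6°)]
    = 6.644 · 0.8100·0.9588 / [1 − 0.7923]
    = 6.644 · 0.7767 / 0.2077
    = 24.84 m

H_c = 24.84 m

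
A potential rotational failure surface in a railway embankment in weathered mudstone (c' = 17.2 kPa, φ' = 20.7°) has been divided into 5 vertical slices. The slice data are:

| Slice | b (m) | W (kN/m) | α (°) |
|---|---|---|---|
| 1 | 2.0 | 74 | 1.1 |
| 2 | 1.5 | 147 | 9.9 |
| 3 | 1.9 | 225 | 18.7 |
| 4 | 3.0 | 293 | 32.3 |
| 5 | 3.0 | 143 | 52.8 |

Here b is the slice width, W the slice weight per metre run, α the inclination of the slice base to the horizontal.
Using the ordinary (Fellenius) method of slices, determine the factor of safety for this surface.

Ordinary method of slices: FS = Σ[c'·Δl_i + (W_i cosα_i)·tanφ'] / Σ W_i sinα_i, with Δl_i = b_i / cosα_i.
Slice 1: Δl = 2.0/cos1.1° = 2.000 m; N'_1 = 74·cos1.1° = 74.0; c'Δl = 34.41; W sinα = 1.4
Slice 2: Δl = 1.5/cos9.9° = 1.523 m; N'_2 = 147·cos9.9° = 144.8; c'Δl = 26.19; W sinα = 25.3
Slice 3: Δl = 1.9/cos18.7° = 2.006 m; N'_3 = 225·cos18.7° = 213.1; c'Δl = 34.50; W sinα = 72.1
Slice 4: Δl = 3.0/cos32.3° = 3.549 m; N'_4 = 293·cos32.3° = 247.7; c'Δl = 61.05; W sinα = 156.6
Slice 5: Δl = 3.0/cos52.8° = 4.962 m; N'_5 = 143·cos52.8° = 86.5; c'Δl = 85.35; W sinα = 113.9
Σc'Δl = 241.5 kN/m; ΣN' = 766.0 kN/m; ΣW sinα = 369.3 kN/m
Resisting = 241.5 + 766.0·tan20.7° = 241.5 + 289.5 = 531.0 kN/m
FS = 531.0 / 369.3 = 1.438

FS = 1.44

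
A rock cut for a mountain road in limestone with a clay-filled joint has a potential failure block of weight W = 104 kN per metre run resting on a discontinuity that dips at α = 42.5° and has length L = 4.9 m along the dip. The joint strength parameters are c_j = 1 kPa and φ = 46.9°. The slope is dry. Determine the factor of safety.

Resolving the block weight along and normal to the plane and applying the Mohr–Coulomb strength on the joint:
N' = W cosα = 104·cos42.5° = 76.7 kN/m
Driving force T = W sinα = 104·sin42.5° = 70.3 kN/m
Resisting force R = c_j·L + N'·tanφ = 1·4.9 + 76.7·tan46.9° = 4.9 + 81.9 = 86.8 kN/m
FS = R / T = 86.8 / 70.3 = 1.236

FS = 1.24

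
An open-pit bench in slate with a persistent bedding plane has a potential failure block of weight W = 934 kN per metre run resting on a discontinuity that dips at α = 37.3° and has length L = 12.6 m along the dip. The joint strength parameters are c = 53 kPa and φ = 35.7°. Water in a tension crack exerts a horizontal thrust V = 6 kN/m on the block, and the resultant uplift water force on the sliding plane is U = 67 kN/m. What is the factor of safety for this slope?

FS = 2.02

Resolving the block weight along and normal to the plane and applying the Mohr–Coulomb strength on the joint:
N' = W cosα − U − V sinα = 934·cos37.3° − 67 − 6·sin37.3° = 672.3 kN/m
Driving force T = W sinα + V cosα = 934·sin37.3° + 6·cos37.3° = 570.8 kN/m
Resisting force R = c·L + N'·tanφ = 53·12.6 + 672.3·tan35.7° = 667.8 + 483.1 = 1150.9 kN/m
FS = R / T = 1150.9 / 570.8 = 2.016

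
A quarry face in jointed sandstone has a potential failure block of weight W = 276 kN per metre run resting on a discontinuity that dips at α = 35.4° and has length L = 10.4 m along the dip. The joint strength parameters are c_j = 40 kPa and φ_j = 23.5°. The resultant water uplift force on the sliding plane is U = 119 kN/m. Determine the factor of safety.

Resolving the block weight along and normal to the plane and applying the Mohr–Coulomb strength on the joint:
N' = W cosα − U = 276·cos35.4° − 119 = 106.0 kN/m
Driving force T = W sinα = 276·sin35.4° = 159.9 kN/m
Resisting force R = c_j·L + N'·tanφ_j = 40·10.4 + 106.0·tan23.5° = 416.0 + 46.1 = 462.1 kN/m
FS = R / T = 462.1 / 159.9 = 2.890

FS = 2.89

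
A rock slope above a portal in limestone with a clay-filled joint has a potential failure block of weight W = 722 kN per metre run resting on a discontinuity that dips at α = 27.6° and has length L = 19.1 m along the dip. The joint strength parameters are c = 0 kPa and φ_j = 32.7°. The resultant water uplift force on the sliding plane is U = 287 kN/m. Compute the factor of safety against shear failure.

Resolving the block weight along and normal to the plane and applying the Mohr–Coulomb strength on the joint:
N' = W cosα − U = 722·cos27.6° − 287 = 352.8 kN/m
Driving force T = W sinα = 722·sin27.6° = 334.5 kN/m
Resisting force R = c·L + N'·tanφ_j = 0·19.1 + 352.8·tan32.7° = 0.0 + 226.5 = 226.5 kN/m
FS = R / T = 226.5 / 334.5 = 0.677

FS = 0.68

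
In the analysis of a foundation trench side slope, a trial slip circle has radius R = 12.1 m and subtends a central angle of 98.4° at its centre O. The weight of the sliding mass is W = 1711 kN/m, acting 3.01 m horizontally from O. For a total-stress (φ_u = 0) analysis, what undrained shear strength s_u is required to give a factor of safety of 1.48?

s_u = 30.3 kPa

FS = s_u·L_a·R / (W·d), so s_u = FS·W·d / (L_a·R).
Arc length L_a = R·θ = 12.1·(98.4°·π/180) = 12.1·1.7174 = 20.78 m
s_u = 1.48·1711·3.01 / (20.78·12.1) = 7622.2 / 251.45 = 30.31 kPa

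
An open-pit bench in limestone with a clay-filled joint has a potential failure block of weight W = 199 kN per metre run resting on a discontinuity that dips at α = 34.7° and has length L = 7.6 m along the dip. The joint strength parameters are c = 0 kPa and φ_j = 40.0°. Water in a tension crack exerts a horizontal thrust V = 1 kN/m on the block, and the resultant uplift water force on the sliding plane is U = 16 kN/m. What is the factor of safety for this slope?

Resolving the block weight along and normal to the plane and applying the Mohr–Coulomb strength on the joint:
N' = W cosα − U − V sinα = 199·cos34.7° − 16 − 1·sin34.7° = 147.0 kN/m
Driving force T = W sinα + V cosα = 199·sin34.7° + 1·cos34.7° = 114.1 kN/m
Resisting force R = c·L + N'·tanφ_j = 0·7.6 + 147.0·tan40.0° = 0.0 + 123.4 = 123.4 kN/m
FS = R / T = 123.4 / 114.1 = 1.081

FS = 1.08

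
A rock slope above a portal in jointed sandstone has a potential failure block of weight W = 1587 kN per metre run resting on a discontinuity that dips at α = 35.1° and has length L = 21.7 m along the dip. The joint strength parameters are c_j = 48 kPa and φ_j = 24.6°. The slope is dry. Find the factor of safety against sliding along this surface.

Resolving the block weight along and normal to the plane and applying the Mohr–Coulomb strength on the joint:
N' = W cosα = 1587·cos35.1° = 1298.4 kN/m
Driving force T = W sinα = 1587·sin35.1° = 912.5 kN/m
Resisting force R = c_j·L + N'·tanφ_j = 48·21.7 + 1298.4·tan24.6° = 1041.6 + 594.5 = 1636.1 kN/m
FS = R / T = 1636.1 / 912.5 = 1.793

FS = 1.79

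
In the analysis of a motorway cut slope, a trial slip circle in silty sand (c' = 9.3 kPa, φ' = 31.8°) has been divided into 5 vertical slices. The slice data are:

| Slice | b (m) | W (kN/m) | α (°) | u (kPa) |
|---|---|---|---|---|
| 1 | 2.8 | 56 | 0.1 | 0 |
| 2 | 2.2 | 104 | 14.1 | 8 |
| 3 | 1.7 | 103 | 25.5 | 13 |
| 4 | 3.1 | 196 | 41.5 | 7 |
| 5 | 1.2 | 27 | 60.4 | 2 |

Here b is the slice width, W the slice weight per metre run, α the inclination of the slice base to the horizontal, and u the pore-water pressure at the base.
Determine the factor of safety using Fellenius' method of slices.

Ordinary method of slices: FS = Σ[c'·Δl_i + (W_i cosα_i − u_i·Δl_i)·tanφ'] / Σ W_i sinα_i, with Δl_i = b_i / cosα_i.
Slice 1: Δl = 2.8/cos0.1° = 2.800 m; N'_1 = 56·cos0.1° − 0·2.800 = 56.0; c'Δl = 26.04; W sinα = 0.1
Slice 2: Δl = 2.2/cos14.1° = 2.268 m; N'_2 = 104·cos14.1° − 8·2.268 = 82.7; c'Δl = 21.10; W sinα = 25.3
Slice 3: Δl = 1.7/cos25.5° = 1.883 m; N'_3 = 103·cos25.5° − 13·1.883 = 68.5; c'Δl = 17.52; W sinα = 44.3
Slice 4: Δl = 3.1/cos41.5° = 4.139 m; N'_4 = 196·cos41.5° − 7·4.139 = 117.8; c'Δl = 38.49; W sinα = 129.9
Slice 5: Δl = 1.2/cos60.4° = 2.429 m; N'_5 = 27·cos60.4° − 2·2.429 = 8.5; c'Δl = 22.59; W sinα = 23.5
Σc'Δl = 125.7 kN/m; ΣN' = 333.5 kN/m; ΣW sinα = 223.1 kN/m
Resisting = 125.7 + 333.5·tan31.8° = 125.7 + 206.8 = 332.5 kN/m
FS = 332.5 / 223.1 = 1.490

FS = 1.49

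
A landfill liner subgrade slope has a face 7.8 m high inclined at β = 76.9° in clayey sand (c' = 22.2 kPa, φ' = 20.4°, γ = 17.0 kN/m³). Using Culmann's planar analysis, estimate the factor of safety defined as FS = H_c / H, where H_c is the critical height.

H_c = (4c'/γ) · sinβ cosφ' / [1 − cos(β − φ')]
    = (4·22.2/17.0) · sin76.9°·cos20.4° / [1 − cos56.5°]
    = 5.224 · 0.9129 / 0.4481 = 10.64 m
FS = H_c / H = 10.64 / 7.8 = 1.364

FS = 1.36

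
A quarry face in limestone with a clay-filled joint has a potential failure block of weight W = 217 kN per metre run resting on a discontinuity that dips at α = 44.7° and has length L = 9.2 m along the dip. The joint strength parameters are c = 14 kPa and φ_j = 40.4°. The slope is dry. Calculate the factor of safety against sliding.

Resolving the block weight along and normal to the plane and applying the Mohr–Coulomb strength on the joint:
N' = W cosα = 217·cos44.7° = 154.2 kN/m
Driving force T = W sinα = 217·sin44.7° = 152.6 kN/m
Resisting force R = c·L + N'·tanφ_j = 14·9.2 + 154.2·tan40.4° = 128.8 + 131.3 = 260.1 kN/m
FS = R / T = 260.1 / 152.6 = 1.704

FS = 1.70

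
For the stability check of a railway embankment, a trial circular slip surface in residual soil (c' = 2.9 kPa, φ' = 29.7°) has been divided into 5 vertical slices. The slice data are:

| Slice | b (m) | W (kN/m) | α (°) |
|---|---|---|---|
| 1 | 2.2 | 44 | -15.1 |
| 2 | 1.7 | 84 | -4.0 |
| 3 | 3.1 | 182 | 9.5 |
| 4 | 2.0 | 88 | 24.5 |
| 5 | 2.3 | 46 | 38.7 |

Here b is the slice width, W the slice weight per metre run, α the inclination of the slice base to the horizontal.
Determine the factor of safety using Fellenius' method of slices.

FS = 3.54

Ordinary method of slices: FS = Σ[c'·Δl_i + (W_i cosα_i)·tanφ'] / Σ W_i sinα_i, with Δl_i = b_i / cosα_i.
Slice 1: Δl = 2.2/cos(-15.1°) = 2.279 m; N'_1 = 44·cos(-15.1°) = 42.5; c'Δl = 6.61; W sinα = -11.5
Slice 2: Δl = 1.7/cos(-4.0°) = 1.704 m; N'_2 = 84·cos(-4.0°) = 83.8; c'Δl = 4.94; W sinα = -5.9
Slice 3: Δl = 3.1/cos9.5° = 3.143 m; N'_3 = 182·cos9.5° = 179.5; c'Δl = 9.12; W sinα = 30.0
Slice 4: Δl = 2.0/cos24.5° = 2.198 m; N'_4 = 88·cos24.5° = 80.1; c'Δl = 6.37; W sinα = 36.5
Slice 5: Δl = 2.3/cos38.7° = 2.947 m; N'_5 = 46·cos38.7° = 35.9; c'Δl = 8.55; W sinα = 28.8
Σc'Δl = 35.6 kN/m; ΣN' = 421.8 kN/m; ΣW sinα = 78.0 kN/m
Resisting = 35.6 + 421.8·tan29.7° = 35.6 + 240.6 = 276.2 kN/m
FS = 276.2 / 78.0 = 3.542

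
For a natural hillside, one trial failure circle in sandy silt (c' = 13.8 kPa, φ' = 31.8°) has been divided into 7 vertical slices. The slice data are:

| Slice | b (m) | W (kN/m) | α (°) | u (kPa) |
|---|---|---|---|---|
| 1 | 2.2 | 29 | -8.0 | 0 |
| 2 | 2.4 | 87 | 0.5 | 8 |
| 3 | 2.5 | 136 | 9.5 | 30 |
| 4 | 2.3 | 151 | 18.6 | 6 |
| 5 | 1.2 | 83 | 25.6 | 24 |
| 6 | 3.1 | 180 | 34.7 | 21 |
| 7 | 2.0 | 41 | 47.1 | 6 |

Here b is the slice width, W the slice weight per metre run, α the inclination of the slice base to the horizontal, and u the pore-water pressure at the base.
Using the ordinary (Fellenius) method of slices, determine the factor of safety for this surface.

FS = 2.10

Ordinary method of slices: FS = Σ[c'·Δl_i + (W_i cosα_i − u_i·Δl_i)·tanφ'] / Σ W_i sinα_i, with Δl_i = b_i / cosα_i.
Slice 1: Δl = 2.2/cos(-8.0°) = 2.222 m; N'_1 = 29·cos(-8.0°) − 0·2.222 = 28.7; c'Δl = 30.66; W sinα = -4.0
Slice 2: Δl = 2.4/cos0.5° = 2.400 m; N'_2 = 87·cos0.5° − 8·2.400 = 67.8; c'Δl = 33.12; W sinα = 0.8
Slice 3: Δl = 2.5/cos9.5° = 2.535 m; N'_3 = 136·cos9.5° − 30·2.535 = 58.1; c'Δl = 34.98; W sinα = 22.4
Slice 4: Δl = 2.3/cos18.6° = 2.427 m; N'_4 = 151·cos18.6° − 6·2.427 = 128.6; c'Δl = 33.49; W sinα = 48.2
Slice 5: Δl = 1.2/cos25.6° = 1.331 m; N'_5 = 83·cos25.6° − 24·1.331 = 42.9; c'Δl = 18.36; W sinα = 35.9
Slice 6: Δl = 3.1/cos34.7° = 3.771 m; N'_6 = 180·cos34.7° − 21·3.771 = 68.8; c'Δl = 52.03; W sinα = 102.5
Slice 7: Δl = 2.0/cos47.1° = 2.938 m; N'_7 = 41·cos47.1° − 6·2.938 = 10.3; c'Δl = 40.55; W sinα = 30.0
Σc'Δl = 243.2 kN/m; ΣN' = 405.2 kN/m; ΣW sinα = 235.7 kN/m
Resisting = 243.2 + 405.2·tan31.8° = 243.2 + 251.2 = 494.4 kN/m
FS = 494.4 / 235.7 = 2.098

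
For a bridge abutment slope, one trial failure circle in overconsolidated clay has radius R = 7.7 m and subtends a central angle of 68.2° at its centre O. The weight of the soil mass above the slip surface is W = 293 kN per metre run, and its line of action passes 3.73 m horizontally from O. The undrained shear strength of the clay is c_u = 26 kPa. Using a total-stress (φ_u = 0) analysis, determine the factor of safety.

Taking moments about the centre O, the resisting moment is provided by the undrained shear strength acting along the arc:
Arc length L_a = R·θ = 7.7·(68.2°·π/180) = 7.7·1.1903 = 9.17 m
M_R = c_u·L_a·R = 26·9.17·7.7 = 1834.9 kN·m/m
M_D = W·d = 293·3.73 = 1092.9 kN·m/m
FS = M_R / M_D = 1834.9 / 1092.9 = 1.679

FS = 1.68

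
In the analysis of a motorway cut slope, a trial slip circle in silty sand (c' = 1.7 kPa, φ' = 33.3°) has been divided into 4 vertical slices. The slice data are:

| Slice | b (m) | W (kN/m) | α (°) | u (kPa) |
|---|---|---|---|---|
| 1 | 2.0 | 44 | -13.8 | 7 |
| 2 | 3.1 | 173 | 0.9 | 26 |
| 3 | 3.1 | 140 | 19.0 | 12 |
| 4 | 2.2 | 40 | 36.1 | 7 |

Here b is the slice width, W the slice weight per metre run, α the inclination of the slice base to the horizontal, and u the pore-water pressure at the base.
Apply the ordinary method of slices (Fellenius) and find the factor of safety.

Ordinary method of slices: FS = Σ[c'·Δl_i + (W_i cosα_i − u_i·Δl_i)·tanφ'] / Σ W_i sinα_i, with Δl_i = b_i / cosα_i.
Slice 1: Δl = 2.0/cos(-13.8°) = 2.059 m; N'_1 = 44·cos(-13.8°) − 7·2.059 = 28.3; c'Δl = 3.50; W sinα = -10.5
Slice 2: Δl = 3.1/cos0.9° = 3.100 m; N'_2 = 173·cos0.9° − 26·3.100 = 92.4; c'Δl = 5.27; W sinα = 2.7
Slice 3: Δl = 3.1/cos19.0° = 3.279 m; N'_3 = 140·cos19.0° − 12·3.279 = 93.0; c'Δl = 5.57; W sinα = 45.6
Slice 4: Δl = 2.2/cos36.1° = 2.723 m; N'_4 = 40·cos36.1° − 7·2.723 = 13.3; c'Δl = 4.63; W sinα = 23.6
Σc'Δl = 19.0 kN/m; ΣN' = 227.0 kN/m; ΣW sinα = 61.4 kN/m
Resisting = 19.0 + 227.0·tan33.3° = 19.0 + 149.1 = 168.1 kN/m
FS = 168.1 / 61.4 = 2.739

FS = 2.74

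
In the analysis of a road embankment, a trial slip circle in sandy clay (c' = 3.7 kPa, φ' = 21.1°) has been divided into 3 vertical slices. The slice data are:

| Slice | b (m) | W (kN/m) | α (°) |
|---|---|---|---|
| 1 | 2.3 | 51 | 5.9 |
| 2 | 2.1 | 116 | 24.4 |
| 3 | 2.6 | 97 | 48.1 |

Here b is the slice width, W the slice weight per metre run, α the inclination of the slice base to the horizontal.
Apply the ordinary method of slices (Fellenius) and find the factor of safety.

FS = 0.93

Ordinary method of slices: FS = Σ[c'·Δl_i + (W_i cosα_i)·tanφ'] / Σ W_i sinα_i, with Δl_i = b_i / cosα_i.
Slice 1: Δl = 2.3/cos5.9° = 2.312 m; N'_1 = 51·cos5.9° = 50.7; c'Δl = 8.56; W sinα = 5.2
Slice 2: Δl = 2.1/cos24.4° = 2.306 m; N'_2 = 116·cos24.4° = 105.6; c'Δl = 8.53; W sinα = 47.9
Slice 3: Δl = 2.6/cos48.1° = 3.893 m; N'_3 = 97·cos48.1° = 64.8; c'Δl = 14.40; W sinα = 72.2
Σc'Δl = 31.5 kN/m; ΣN' = 221.1 kN/m; ΣW sinα = 125.4 kN/m
Resisting = 31.5 + 221.1·tan21.1° = 31.5 + 85.3 = 116.8 kN/m
FS = 116.8 / 125.4 = 0.932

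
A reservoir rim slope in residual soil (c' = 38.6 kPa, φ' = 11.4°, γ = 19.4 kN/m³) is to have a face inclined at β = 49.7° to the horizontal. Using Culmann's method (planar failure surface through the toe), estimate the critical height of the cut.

H_c = 27.65 m

Culmann's analysis gives the critical failure plane at α_cr = (β + φ')/2 = (49.7 + 11.4)/2 = 30.6°, and the critical height
H_c = (4c'/γ) · sinβ cosφ' / [1 − cos(β − φ')]
    = (4·38.6/19.4) · sin49.7°·cos11.4° / [1 − cos(38.3°)]
    = 7.959 · 0.7627·0.9803 / [1 − 0.7848]
    = 7.959 · 0.7476 / 0.2152
    = 27.65 m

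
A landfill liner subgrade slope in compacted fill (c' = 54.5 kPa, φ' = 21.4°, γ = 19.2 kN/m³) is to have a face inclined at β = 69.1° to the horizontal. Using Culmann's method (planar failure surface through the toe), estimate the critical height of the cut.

H_c = 30.20 m

Culmann's analysis gives the critical failure plane at α_cr = (β + φ')/2 = (69.1 + 21.4)/2 = 45.2°, and the critical height
H_c = (4c'/γ) · sinβ cosφ' / [1 − cos(β − φ')]
    = (4·54.5/19.2) · sin69.1°·cos21.4° / [1 − cos(47.7°)]
    = 11.354 · 0.9342·0.9311 / [1 − 0.6730]
    = 11.354 · 0.8698 / 0.3270
    = 30.20 m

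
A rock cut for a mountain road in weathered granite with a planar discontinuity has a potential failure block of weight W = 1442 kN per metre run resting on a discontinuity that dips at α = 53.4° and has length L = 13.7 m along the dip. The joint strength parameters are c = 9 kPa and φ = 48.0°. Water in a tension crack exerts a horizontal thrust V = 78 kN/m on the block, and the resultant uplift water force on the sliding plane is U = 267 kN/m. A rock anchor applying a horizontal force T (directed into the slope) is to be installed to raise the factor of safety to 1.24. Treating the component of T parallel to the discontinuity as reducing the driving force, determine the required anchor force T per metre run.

T = 479 kN/m

Resolving forces along and normal to the sliding plane, with the horizontal anchor force T adding T·sinα to the effective normal force and T·cosα acting up the plane against the driving force:
FS = [cL + (W cosα − U − V sinα + T sinα) tanφ] / [W sinα + V cosα − T cosα]
Without the anchor: N' = 530.1 kN/m, driving T_d = 1204.2 kN/m, resisting R = 9·13.7 + 530.1·tan48.0° = 712.1 kN/m, FS = 0.59.
Setting FS = 1.24 and solving for T:
1.24·(1204.2 − T cos53.4°) = 712.1 + T sin53.4°·tan48.0°
T·(sin53.4°·tan48.0° + 1.24·cos53.4°) = 1.24·1204.2 − 712.1
T·(0.8028·1.1106 + 1.24·0.5962) = 1493.2 − 712.1 = 781.1
T·1.6309 = 781.1
T = 478.9 kN/m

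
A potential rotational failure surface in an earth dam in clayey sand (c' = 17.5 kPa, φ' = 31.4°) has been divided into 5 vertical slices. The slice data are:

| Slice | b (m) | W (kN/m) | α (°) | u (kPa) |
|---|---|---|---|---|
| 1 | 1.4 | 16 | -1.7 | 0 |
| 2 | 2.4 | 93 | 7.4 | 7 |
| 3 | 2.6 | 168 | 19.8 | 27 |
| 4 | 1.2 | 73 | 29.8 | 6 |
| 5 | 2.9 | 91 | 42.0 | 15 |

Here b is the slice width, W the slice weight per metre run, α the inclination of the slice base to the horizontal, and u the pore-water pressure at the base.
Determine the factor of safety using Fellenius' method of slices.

FS = 2.14

Ordinary method of slices: FS = Σ[c'·Δl_i + (W_i cosα_i − u_i·Δl_i)·tanφ'] / Σ W_i sinα_i, with Δl_i = b_i / cosα_i.
Slice 1: Δl = 1.4/cos(-1.7°) = 1.401 m; N'_1 = 16·cos(-1.7°) − 0·1.401 = 16.0; c'Δl = 24.51; W sinα = -0.5
Slice 2: Δl = 2.4/cos7.4° = 2.420 m; N'_2 = 93·cos7.4° − 7·2.420 = 75.3; c'Δl = 42.35; W sinα = 12.0
Slice 3: Δl = 2.6/cos19.8° = 2.763 m; N'_3 = 168·cos19.8° − 27·2.763 = 83.5; c'Δl = 48.36; W sinα = 56.9
Slice 4: Δl = 1.2/cos29.8° = 1.383 m; N'_4 = 73·cos29.8° − 6·1.383 = 55.0; c'Δl = 24.20; W sinα = 36.3
Slice 5: Δl = 2.9/cos42.0° = 3.902 m; N'_5 = 91·cos42.0° − 15·3.902 = 9.1; c'Δl = 68.29; W sinα = 60.9
Σc'Δl = 207.7 kN/m; ΣN' = 238.9 kN/m; ΣW sinα = 165.6 kN/m
Resisting = 207.7 + 238.9·tan31.4° = 207.7 + 145.8 = 353.5 kN/m
FS = 353.5 / 165.6 = 2.135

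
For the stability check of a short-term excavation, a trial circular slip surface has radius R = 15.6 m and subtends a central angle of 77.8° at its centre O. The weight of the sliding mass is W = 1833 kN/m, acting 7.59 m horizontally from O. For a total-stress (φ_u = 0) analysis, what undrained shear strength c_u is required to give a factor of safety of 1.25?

FS = c_u·L_a·R / (W·d), so c_u = FS·W·d / (L_a·R).
Arc length L_a = R·θ = 15.6·(77.8°·π/180) = 15.6·1.3579 = 21.18 m
c_u = 1.25·1833·7.59 / (21.18·15.6) = 17390.6 / 330.45 = 52.63 kPa

c_u = 52.6 kPa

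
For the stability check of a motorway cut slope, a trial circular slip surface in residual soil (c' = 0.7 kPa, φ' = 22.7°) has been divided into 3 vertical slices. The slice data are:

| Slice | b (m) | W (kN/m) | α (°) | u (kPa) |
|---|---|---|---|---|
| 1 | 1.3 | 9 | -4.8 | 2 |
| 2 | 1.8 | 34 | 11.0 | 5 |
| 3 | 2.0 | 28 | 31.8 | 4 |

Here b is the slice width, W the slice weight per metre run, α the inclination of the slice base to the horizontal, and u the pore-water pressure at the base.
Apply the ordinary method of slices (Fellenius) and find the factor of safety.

FS = 1.11

Ordinary method of slices: FS = Σ[c'·Δl_i + (W_i cosα_i − u_i·Δl_i)·tanφ'] / Σ W_i sinα_i, with Δl_i = b_i / cosα_i.
Slice 1: Δl = 1.3/cos(-4.8°) = 1.305 m; N'_1 = 9·cos(-4.8°) − 2·1.305 = 6.4; c'Δl = 0.91; W sinα = -0.8
Slice 2: Δl = 1.8/cos11.0° = 1.834 m; N'_2 = 34·cos11.0° − 5·1.834 = 24.2; c'Δl = 1.28; W sinα = 6.5
Slice 3: Δl = 2.0/cos31.8° = 2.353 m; N'_3 = 28·cos31.8° − 4·2.353 = 14.4; c'Δl = 1.65; W sinα = 14.8
Σc'Δl = 3.8 kN/m; ΣN' = 45.0 kN/m; ΣW sinα = 20.5 kN/m
Resisting = 3.8 + 45.0·tan22.7° = 3.8 + 18.8 = 22.6 kN/m
FS = 22.6 / 20.5 = 1.105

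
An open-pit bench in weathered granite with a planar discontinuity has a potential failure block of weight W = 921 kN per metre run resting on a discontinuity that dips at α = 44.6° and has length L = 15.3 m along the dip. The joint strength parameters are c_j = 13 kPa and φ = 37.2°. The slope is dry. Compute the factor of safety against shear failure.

FS = 1.08

Resolving the block weight along and normal to the plane and applying the Mohr–Coulomb strength on the joint:
N' = W cosα = 921·cos44.6° = 655.8 kN/m
Driving force T = W sinα = 921·sin44.6° = 646.7 kN/m
Resisting force R = c_j·L + N'·tanφ = 13·15.3 + 655.8·tan37.2° = 198.9 + 497.8 = 696.7 kN/m
FS = R / T = 696.7 / 646.7 = 1.077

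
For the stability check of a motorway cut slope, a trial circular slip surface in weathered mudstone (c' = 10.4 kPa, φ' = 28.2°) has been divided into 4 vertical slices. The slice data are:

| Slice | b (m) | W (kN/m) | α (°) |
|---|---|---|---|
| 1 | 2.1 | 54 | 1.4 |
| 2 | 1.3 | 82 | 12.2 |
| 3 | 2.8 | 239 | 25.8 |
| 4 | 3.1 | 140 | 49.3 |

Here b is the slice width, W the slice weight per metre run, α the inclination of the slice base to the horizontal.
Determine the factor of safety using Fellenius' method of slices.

Ordinary method of slices: FS = Σ[c'·Δl_i + (W_i cosα_i)·tanφ'] / Σ W_i sinα_i, with Δl_i = b_i / cosα_i.
Slice 1: Δl = 2.1/cos1.4° = 2.101 m; N'_1 = 54·cos1.4° = 54.0; c'Δl = 21.85; W sinα = 1.3
Slice 2: Δl = 1.3/cos12.2° = 1.330 m; N'_2 = 82·cos12.2° = 80.1; c'Δl = 13.83; W sinα = 17.3
Slice 3: Δl = 2.8/cos25.8° = 3.110 m; N'_3 = 239·cos25.8° = 215.2; c'Δl = 32.34; W sinα = 104.0
Slice 4: Δl = 3.1/cos49.3° = 4.754 m; N'_4 = 140·cos49.3° = 91.3; c'Δl = 49.44; W sinα = 106.1
Σc'Δl = 117.5 kN/m; ΣN' = 440.6 kN/m; ΣW sinα = 228.8 kN/m
Resisting = 117.5 + 440.6·tan28.2° = 117.5 + 236.2 = 353.7 kN/m
FS = 353.7 / 228.8 = 1.546

FS = 1.55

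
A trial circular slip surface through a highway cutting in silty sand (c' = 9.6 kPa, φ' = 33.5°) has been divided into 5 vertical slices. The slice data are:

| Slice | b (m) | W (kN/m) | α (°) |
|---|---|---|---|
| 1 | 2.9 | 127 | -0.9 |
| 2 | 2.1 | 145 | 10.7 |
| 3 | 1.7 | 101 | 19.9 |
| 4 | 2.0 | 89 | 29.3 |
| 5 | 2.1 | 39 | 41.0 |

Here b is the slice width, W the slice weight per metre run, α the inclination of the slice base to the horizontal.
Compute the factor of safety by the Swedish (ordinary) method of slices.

FS = 3.32

Ordinary method of slices: FS = Σ[c'·Δl_i + (W_i cosα_i)·tanφ'] / Σ W_i sinα_i, with Δl_i = b_i / cosα_i.
Slice 1: Δl = 2.9/cos(-0.9°) = 2.900 m; N'_1 = 127·cos(-0.9°) = 127.0; c'Δl = 27.84; W sinα = -2.0
Slice 2: Δl = 2.1/cos10.7° = 2.137 m; N'_2 = 145·cos10.7° = 142.5; c'Δl = 20.52; W sinα = 26.9
Slice 3: Δl = 1.7/cos19.9° = 1.808 m; N'_3 = 101·cos19.9° = 95.0; c'Δl = 17.36; W sinα = 34.4
Slice 4: Δl = 2.0/cos29.3° = 2.293 m; N'_4 = 89·cos29.3° = 77.6; c'Δl = 22.02; W sinα = 43.6
Slice 5: Δl = 2.1/cos41.0° = 2.783 m; N'_5 = 39·cos41.0° = 29.4; c'Δl = 26.71; W sinα = 25.6
Σc'Δl = 114.4 kN/m; ΣN' = 471.5 kN/m; ΣW sinα = 128.4 kN/m
Resisting = 114.4 + 471.5·tan33.5° = 114.4 + 312.1 = 426.5 kN/m
FS = 426.5 / 128.4 = 3.321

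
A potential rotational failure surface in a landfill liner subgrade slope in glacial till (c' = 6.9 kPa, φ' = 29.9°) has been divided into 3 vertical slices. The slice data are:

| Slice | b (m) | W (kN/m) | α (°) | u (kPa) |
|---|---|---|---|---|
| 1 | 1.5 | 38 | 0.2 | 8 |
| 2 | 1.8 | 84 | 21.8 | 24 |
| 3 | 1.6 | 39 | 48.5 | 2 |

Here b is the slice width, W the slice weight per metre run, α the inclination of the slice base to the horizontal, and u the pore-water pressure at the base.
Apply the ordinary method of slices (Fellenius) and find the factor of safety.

FS = 1.41

Ordinary method of slices: FS = Σ[c'·Δl_i + (W_i cosα_i − u_i·Δl_i)·tanφ'] / Σ W_i sinα_i, with Δl_i = b_i / cosα_i.
Slice 1: Δl = 1.5/cos0.2° = 1.500 m; N'_1 = 38·cos0.2° − 8·1.500 = 26.0; c'Δl = 10.35; W sinα = 0.1
Slice 2: Δl = 1.8/cos21.8° = 1.939 m; N'_2 = 84·cos21.8° − 24·1.939 = 31.5; c'Δl = 13.38; W sinα = 31.2
Slice 3: Δl = 1.6/cos48.5° = 2.415 m; N'_3 = 39·cos48.5° − 2·2.415 = 21.0; c'Δl = 16.66; W sinα = 29.2
Σc'Δl = 40.4 kN/m; ΣN' = 78.5 kN/m; ΣW sinα = 60.5 kN/m
Resisting = 40.4 + 78.5·tan29.9° = 40.4 + 45.1 = 85.5 kN/m
FS = 85.5 / 60.5 = 1.413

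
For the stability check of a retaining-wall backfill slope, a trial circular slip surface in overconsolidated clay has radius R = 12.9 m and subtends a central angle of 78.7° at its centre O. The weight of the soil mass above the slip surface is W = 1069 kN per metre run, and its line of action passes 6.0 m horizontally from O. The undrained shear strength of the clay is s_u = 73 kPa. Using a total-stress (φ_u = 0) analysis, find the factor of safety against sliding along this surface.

Taking moments about the centre O, the resisting moment is provided by the undrained shear strength acting along the arc:
Arc length L_a = R·θ = 12.9·(78.7°·π/180) = 12.9·1.3736 = 17.72 m
M_R = s_u·L_a·R = 73·17.72·12.9 = 16686.1 kN·m/m
M_D = W·d = 1069·6.0 = 6414.0 kN·m/m
FS = M_R / M_D = 16686.1 / 6414.0 = 2.602

FS = 2.60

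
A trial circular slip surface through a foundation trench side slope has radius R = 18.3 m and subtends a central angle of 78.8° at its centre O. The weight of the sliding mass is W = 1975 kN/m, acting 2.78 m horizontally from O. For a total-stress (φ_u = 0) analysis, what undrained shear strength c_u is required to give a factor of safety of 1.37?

FS = c_u·L_a·R / (W·d), so c_u = FS·W·d / (L_a·R).
Arc length L_a = R·θ = 18.3·(78.8°·π/180) = 18.3·1.3753 = 25.17 m
c_u = 1.37·1975·2.78 / (25.17·18.3) = 7522.0 / 460.58 = 16.33 kPa

c_u = 16.3 kPa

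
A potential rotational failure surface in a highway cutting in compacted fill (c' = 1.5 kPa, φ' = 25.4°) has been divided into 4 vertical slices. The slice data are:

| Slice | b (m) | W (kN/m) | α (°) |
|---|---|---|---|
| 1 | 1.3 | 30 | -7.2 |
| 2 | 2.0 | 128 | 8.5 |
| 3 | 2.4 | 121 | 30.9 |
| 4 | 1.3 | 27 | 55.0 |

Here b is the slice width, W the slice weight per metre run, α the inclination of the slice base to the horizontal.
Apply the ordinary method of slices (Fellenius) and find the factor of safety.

Ordinary method of slices: FS = Σ[c'·Δl_i + (W_i cosα_i)·tanφ'] / Σ W_i sinα_i, with Δl_i = b_i / cosα_i.
Slice 1: Δl = 1.3/cos(-7.2°) = 1.310 m; N'_1 = 30·cos(-7.2°) = 29.8; c'Δl = 1.97; W sinα = -3.8
Slice 2: Δl = 2.0/cos8.5° = 2.022 m; N'_2 = 128·cos8.5° = 126.6; c'Δl = 3.03; W sinα = 18.9
Slice 3: Δl = 2.4/cos30.9° = 2.797 m; N'_3 = 121·cos30.9° = 103.8; c'Δl = 4.20; W sinα = 62.1
Slice 4: Δl = 1.3/cos55.0° = 2.266 m; N'_4 = 27·cos55.0° = 15.5; c'Δl = 3.40; W sinα = 22.1
Σc'Δl = 12.6 kN/m; ΣN' = 275.7 kN/m; ΣW sinα = 99.4 kN/m
Resisting = 12.6 + 275.7·tan25.4° = 12.6 + 130.9 = 143.5 kN/m
FS = 143.5 / 99.4 = 1.443

FS = 1.44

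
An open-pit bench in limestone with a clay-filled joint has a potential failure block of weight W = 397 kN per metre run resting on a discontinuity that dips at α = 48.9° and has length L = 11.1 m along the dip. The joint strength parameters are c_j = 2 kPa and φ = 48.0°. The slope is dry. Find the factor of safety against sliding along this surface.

FS = 1.04

Resolving the block weight along and normal to the plane and applying the Mohr–Coulomb strength on the joint:
N' = W cosα = 397·cos48.9° = 261.0 kN/m
Driving force T = W sinα = 397·sin48.9° = 299.2 kN/m
Resisting force R = c_j·L + N'·tanφ = 2·11.1 + 261.0·tan48.0° = 22.2 + 289.8 = 312.0 kN/m
FS = R / T = 312.0 / 299.2 = 1.043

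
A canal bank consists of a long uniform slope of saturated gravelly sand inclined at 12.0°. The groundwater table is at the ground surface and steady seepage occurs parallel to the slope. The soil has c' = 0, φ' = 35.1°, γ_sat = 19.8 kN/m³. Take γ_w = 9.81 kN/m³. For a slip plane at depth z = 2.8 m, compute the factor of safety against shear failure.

With seepage parallel to the slope and the water table at the surface, the effective normal stress on the slip plane uses the buoyant unit weight γ' = γ_sat − γ_w while the driving shear stress uses γ_sat:
FS = [c' + γ' z cos²β tanφ'] / [γ_sat z sinβ cosβ]
(For c' = 0 this reduces to FS = (γ'/γ_sat)·tanφ'/tanβ.)
γ' = 19.8 − 9.81 = 9.99 kN/m³
Numerator = 0.0 + 9.99·2.8·cos²12.0°·tan35.1° = 0.0 + 9.99·2.8·0.9568·0.7028 = 18.809 kPa
Denominator = 19.8·2.8·sin12.0°·cos12.0° = 19.8·2.8·0.2079·0.9781 = 11.275 kPa
FS = 18.809 / 11.275 = 1.668

FS = 1.67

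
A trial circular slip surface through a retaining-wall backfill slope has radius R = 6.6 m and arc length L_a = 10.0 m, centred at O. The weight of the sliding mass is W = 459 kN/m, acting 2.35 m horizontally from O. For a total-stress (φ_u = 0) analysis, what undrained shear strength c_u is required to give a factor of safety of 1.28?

c_u = 20.9 kPa

FS = c_u·L_a·R / (W·d), so c_u = FS·W·d / (L_a·R).
c_u = 1.28·459·2.35 / (10.00·6.6) = 1380.7 / 66.00 = 20.92 kPa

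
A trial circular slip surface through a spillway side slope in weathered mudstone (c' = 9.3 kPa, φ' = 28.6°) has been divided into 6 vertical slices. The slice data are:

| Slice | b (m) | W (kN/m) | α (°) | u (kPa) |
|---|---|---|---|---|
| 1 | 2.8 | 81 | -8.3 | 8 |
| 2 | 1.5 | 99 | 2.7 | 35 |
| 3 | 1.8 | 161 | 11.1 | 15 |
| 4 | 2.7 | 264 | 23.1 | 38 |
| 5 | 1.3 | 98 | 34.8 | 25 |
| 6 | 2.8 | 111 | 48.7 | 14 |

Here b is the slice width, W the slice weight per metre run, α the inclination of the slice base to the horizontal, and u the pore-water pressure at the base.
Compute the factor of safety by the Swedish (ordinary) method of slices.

FS = 1.38

Ordinary method of slices: FS = Σ[c'·Δl_i + (W_i cosα_i − u_i·Δl_i)·tanφ'] / Σ W_i sinα_i, with Δl_i = b_i / cosα_i.
Slice 1: Δl = 2.8/cos(-8.3°) = 2.830 m; N'_1 = 81·cos(-8.3°) − 8·2.830 = 57.5; c'Δl = 26.32; W sinα = -11.7
Slice 2: Δl = 1.5/cos2.7° = 1.502 m; N'_2 = 99·cos2.7° − 35·1.502 = 46.3; c'Δl = 13.97; W sinα = 4.7
Slice 3: Δl = 1.8/cos11.1° = 1.834 m; N'_3 = 161·cos11.1° − 15·1.834 = 130.5; c'Δl = 17.06; W sinα = 31.0
Slice 4: Δl = 2.7/cos23.1° = 2.935 m; N'_4 = 264·cos23.1° − 38·2.935 = 131.3; c'Δl = 27.30; W sinα = 103.6
Slice 5: Δl = 1.3/cos34.8° = 1.583 m; N'_5 = 98·cos34.8° − 25·1.583 = 40.9; c'Δl = 14.72; W sinα = 55.9
Slice 6: Δl = 2.8/cos48.7° = 4.242 m; N'_6 = 111·cos48.7° − 14·4.242 = 13.9; c'Δl = 39.45; W sinα = 83.4
Σc'Δl = 138.8 kN/m; ΣN' = 420.4 kN/m; ΣW sinα = 266.9 kN/m
Resisting = 138.8 + 420.4·tan28.6° = 138.8 + 229.2 = 368.0 kN/m
FS = 368.0 / 266.9 = 1.379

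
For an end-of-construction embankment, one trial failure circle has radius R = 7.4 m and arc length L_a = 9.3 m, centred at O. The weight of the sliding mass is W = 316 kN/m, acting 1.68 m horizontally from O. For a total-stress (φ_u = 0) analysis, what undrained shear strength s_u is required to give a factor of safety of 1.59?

FS = s_u·L_a·R / (W·d), so s_u = FS·W·d / (L_a·R).
s_u = 1.59·316·1.68 / (9.30·7.4) = 844.1 / 68.82 = 12.27 kPa

s_u = 12.3 kPa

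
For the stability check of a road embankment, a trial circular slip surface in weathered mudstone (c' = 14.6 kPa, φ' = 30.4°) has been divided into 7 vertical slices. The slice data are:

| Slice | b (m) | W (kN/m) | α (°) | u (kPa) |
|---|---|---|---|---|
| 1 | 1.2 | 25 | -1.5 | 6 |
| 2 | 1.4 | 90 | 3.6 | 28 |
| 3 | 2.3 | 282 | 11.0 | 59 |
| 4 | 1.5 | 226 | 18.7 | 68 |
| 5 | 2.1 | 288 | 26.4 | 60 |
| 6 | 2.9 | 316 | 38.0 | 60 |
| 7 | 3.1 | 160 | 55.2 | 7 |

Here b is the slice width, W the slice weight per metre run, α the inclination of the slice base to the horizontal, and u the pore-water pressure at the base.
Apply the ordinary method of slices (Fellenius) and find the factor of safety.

Ordinary method of slices: FS = Σ[c'·Δl_i + (W_i cosα_i − u_i·Δl_i)·tanφ'] / Σ W_i sinα_i, with Δl_i = b_i / cosα_i.
Slice 1: Δl = 1.2/cos(-1.5°) = 1.200 m; N'_1 = 25·cos(-1.5°) − 6·1.200 = 17.8; c'Δl = 17.53; W sinα = -0.7
Slice 2: Δl = 1.4/cos3.6° = 1.403 m; N'_2 = 90·cos3.6° − 28·1.403 = 50.5; c'Δl = 20.48; W sinα = 5.7
Slice 3: Δl = 2.3/cos11.0° = 2.343 m; N'_3 = 282·cos11.0° − 59·2.343 = 138.6; c'Δl = 34.21; W sinα = 53.8
Slice 4: Δl = 1.5/cos18.7° = 1.584 m; N'_4 = 226·cos18.7° − 68·1.584 = 106.4; c'Δl = 23.12; W sinα = 72.5
Slice 5: Δl = 2.1/cos26.4° = 2.345 m; N'_5 = 288·cos26.4° − 60·2.345 = 117.3; c'Δl = 34.23; W sinα = 128.1
Slice 6: Δl = 2.9/cos38.0° = 3.680 m; N'_6 = 316·cos38.0° − 60·3.680 = 28.2; c'Δl = 53.73; W sinα = 194.5
Slice 7: Δl = 3.1/cos55.2° = 5.432 m; N'_7 = 160·cos55.2° − 7·5.432 = 53.3; c'Δl = 79.30; W sinα = 131.4
Σc'Δl = 262.6 kN/m; ΣN' = 512.1 kN/m; ΣW sinα = 585.3 kN/m
Resisting = 262.6 + 512.1·tan30.4° = 262.6 + 300.4 = 563.0 kN/m
FS = 563.0 / 585.3 = 0.962

FS = 0.96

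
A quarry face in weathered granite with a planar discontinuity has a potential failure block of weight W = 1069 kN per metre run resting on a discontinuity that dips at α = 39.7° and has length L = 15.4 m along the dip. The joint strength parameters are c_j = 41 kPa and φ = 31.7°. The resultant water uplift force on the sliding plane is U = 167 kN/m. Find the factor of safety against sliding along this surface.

Resolving the block weight along and normal to the plane and applying the Mohr–Coulomb strength on the joint:
N' = W cosα − U = 1069·cos39.7° − 167 = 655.5 kN/m
Driving force T = W sinα = 1069·sin39.7° = 682.8 kN/m
Resisting force R = c_j·L + N'·tanφ = 41·15.4 + 655.5·tan31.7° = 631.4 + 404.8 = 1036.2 kN/m
FS = R / T = 1036.2 / 682.8 = 1.518

FS = 1.52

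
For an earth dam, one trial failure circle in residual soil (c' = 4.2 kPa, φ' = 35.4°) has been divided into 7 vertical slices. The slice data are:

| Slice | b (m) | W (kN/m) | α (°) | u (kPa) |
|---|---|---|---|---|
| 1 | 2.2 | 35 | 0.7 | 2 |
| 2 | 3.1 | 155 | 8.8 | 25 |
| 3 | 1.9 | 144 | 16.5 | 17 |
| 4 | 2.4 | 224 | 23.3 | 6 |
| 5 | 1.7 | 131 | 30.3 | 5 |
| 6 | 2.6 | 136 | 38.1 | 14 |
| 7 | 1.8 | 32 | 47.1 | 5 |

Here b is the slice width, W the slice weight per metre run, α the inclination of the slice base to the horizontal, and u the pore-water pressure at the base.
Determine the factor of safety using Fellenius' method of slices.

FS = 1.47

Ordinary method of slices: FS = Σ[c'·Δl_i + (W_i cosα_i − u_i·Δl_i)·tanφ'] / Σ W_i sinα_i, with Δl_i = b_i / cosα_i.
Slice 1: Δl = 2.2/cos0.7° = 2.200 m; N'_1 = 35·cos0.7° − 2·2.200 = 30.6; c'Δl = 9.24; W sinα = 0.4
Slice 2: Δl = 3.1/cos8.8° = 3.137 m; N'_2 = 155·cos8.8° − 25·3.137 = 74.8; c'Δl = 13.18; W sinα = 23.7
Slice 3: Δl = 1.9/cos16.5° = 1.982 m; N'_3 = 144·cos16.5° − 17·1.982 = 104.4; c'Δl = 8.32; W sinα = 40.9
Slice 4: Δl = 2.4/cos23.3° = 2.613 m; N'_4 = 224·cos23.3° − 6·2.613 = 190.1; c'Δl = 10.98; W sinα = 88.6
Slice 5: Δl = 1.7/cos30.3° = 1.969 m; N'_5 = 131·cos30.3° − 5·1.969 = 103.3; c'Δl = 8.27; W sinα = 66.1
Slice 6: Δl = 2.6/cos38.1° = 3.304 m; N'_6 = 136·cos38.1° − 14·3.304 = 60.8; c'Δl = 13.88; W sinα = 83.9
Slice 7: Δl = 1.8/cos47.1° = 2.644 m; N'_7 = 32·cos47.1° − 5·2.644 = 8.6; c'Δl = 11.11; W sinα = 23.4
Σc'Δl = 75.0 kN/m; ΣN' = 572.4 kN/m; ΣW sinα = 327.1 kN/m
Resisting = 75.0 + 572.4·tan35.4° = 75.0 + 406.8 = 481.7 kN/m
FS = 481.7 / 327.1 = 1.473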